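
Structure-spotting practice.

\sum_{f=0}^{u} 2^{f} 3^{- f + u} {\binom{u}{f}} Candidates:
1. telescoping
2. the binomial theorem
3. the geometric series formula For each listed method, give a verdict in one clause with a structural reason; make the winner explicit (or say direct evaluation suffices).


Technique: the binomial theorem — the binomial coefficients weight matched powers of 2 and 3, which is exactly the expansion of a binomial power.
- telescoping: neither a shifted-difference shape nor integer-spaced poles are present.
- the binomial theorem: a fit — the right tool for this form.
- the geometric series formula — consecutive terms are not related by a fixed multiplier.


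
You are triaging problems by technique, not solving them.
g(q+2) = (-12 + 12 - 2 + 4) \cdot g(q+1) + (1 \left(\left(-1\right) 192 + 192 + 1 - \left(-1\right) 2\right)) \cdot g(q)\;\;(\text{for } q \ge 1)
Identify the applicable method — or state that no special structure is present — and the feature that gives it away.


Diagnosis: the characteristic-root method — no index-dependence in the weights and nothing inhomogeneous: classic characteristic-equation setup.


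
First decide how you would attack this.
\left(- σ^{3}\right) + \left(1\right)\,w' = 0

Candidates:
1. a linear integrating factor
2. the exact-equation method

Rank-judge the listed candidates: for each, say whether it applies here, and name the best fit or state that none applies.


Method: no special technique — the slope is a pure function of σ; integrate both sides and be done.
- a linear integrating factor — the linear template holds only trivially here (the unknown is absent, so the coefficient is zero) — the method is not the natural label.
- the exact-equation method — with the unknown absent from both coefficients, the cross-partial test holds emptily — nothing for the exact method to work on.


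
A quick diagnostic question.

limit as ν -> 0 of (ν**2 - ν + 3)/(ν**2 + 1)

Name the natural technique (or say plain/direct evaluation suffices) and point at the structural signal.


Verdict: no special technique — no zero denominators, no indeterminate clash at 0 — substitute and read off the value.


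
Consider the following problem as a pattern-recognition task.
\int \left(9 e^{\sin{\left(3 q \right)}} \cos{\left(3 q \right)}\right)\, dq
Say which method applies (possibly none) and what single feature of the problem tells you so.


Best approach: u-substitution — collected, the integrand has one factor that is, up to a constant, the derivative of an inner expression the rest depends on — substitute for that inner expression.


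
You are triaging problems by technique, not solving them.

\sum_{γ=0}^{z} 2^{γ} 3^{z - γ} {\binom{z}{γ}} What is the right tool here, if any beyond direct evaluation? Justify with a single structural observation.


Diagnosis: the binomial theorem — {\binom{z}{γ}} weighting matched powers of 2 and 3 is the expanded form of (2 + 3)^z — fold it back up.


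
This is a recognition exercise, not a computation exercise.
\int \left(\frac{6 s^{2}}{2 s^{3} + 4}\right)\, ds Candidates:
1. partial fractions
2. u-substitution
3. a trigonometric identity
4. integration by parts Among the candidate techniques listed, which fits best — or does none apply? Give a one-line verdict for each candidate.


Best approach: u-substitution — set u = 2 s^{3} + 4: a constant multiple of its derivative, namely 6 s^{2}, is present as a factor once the integrand is collected, so the du is sitting there waiting.
- partial fractions — the denominator is irreducible over the rationals — no rational-coefficient split into simpler fractions exists.
- u-substitution: applicable, and directly so.
- a trigonometric identity: with no trigonometric functions present, identity rewriting has no target.
- integration by parts — the nonconstant-polynomial-times-standard-kernel pattern (an exp, sine, cosine, or logarithm partner) is absent.


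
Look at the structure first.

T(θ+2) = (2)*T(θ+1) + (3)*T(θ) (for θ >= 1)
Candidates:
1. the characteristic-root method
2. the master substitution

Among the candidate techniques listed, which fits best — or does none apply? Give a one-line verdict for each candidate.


Method: the characteristic-root method — fixed numeric weights on consecutive terms and no forcing term added: the root method in its home territory.
- the characteristic-root method — a fit — the right tool for this form.
- the master substitution — this is shift-type recursion, outside the divide-and-conquer template.


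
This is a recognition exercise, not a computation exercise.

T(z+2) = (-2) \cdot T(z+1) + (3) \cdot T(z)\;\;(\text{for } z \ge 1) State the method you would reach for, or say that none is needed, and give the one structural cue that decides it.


Technique: the characteristic-root method — linear, homogeneous, constant coefficients: solutions of the form r^z exist — find the roots of the characteristic polynomial.


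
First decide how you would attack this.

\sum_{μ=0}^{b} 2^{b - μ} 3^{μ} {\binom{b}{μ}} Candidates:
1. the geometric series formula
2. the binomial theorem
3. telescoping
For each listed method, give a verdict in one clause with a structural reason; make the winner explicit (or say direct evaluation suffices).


Verdict: the binomial theorem — {\binom{b}{μ}} weighting matched powers of 3 and 2 is the expanded form of (3 + 2)^b — fold it back up.
- the geometric series formula — the term-to-term ratio drifts with the index — the one thing the geometric formula cannot absorb.
- the binomial theorem: yes — fits the structure here.
- telescoping: in the displayed form, no term reappears at a neighboring index to cancel against.


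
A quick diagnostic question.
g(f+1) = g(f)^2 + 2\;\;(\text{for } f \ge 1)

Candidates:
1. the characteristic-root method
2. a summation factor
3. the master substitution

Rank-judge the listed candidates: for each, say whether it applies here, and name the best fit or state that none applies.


Best approach: no special technique — each new value is a nonlinear function of earlier ones — scaling arguments and superposition both fail.
- the characteristic-root method — the recursion is nonlinear in the sequence values, so no linear-modes ansatz applies.
- a summation factor: the recursion is nonlinear — outside the first-order linear family a summation factor addresses.
- the master substitution — no fixed divisor shrinks the index between calls.


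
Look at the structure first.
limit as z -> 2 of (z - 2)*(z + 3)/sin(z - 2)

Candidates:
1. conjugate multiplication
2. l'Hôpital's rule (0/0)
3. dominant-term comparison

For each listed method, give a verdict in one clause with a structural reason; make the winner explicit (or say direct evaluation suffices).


Diagnosis: l'Hôpital's rule (0/0) — plug in 2: top and bottom both hit zero, so differentiate each and retry. The standard small-argument limits would also carry it; the rule is the systematic route.
- conjugate multiplication: there are no radicals in tension whose conjugate would simplify matters.
- l'Hôpital's rule (0/0) — yes, a natural case for it.
- dominant-term comparison: no dominant power emerges to decide the limit by degree comparison.


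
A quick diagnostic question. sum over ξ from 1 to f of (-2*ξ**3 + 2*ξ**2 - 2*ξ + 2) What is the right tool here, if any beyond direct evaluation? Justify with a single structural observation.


Technique: no special technique — no ratio, no shift structure, no binomial pattern: sum the constant-multiple powers of ξ with known formulas.


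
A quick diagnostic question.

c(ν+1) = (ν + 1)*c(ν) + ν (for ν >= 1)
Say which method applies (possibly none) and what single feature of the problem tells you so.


Best approach: a summation factor — first-order, linear, moving coefficient ν + 1: the discrete analogue of an integrating factor handles it.


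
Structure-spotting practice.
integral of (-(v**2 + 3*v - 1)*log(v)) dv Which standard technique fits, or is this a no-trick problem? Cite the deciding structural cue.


Technique: integration by parts — a polynomial next to log(v): integrate the polynomial, differentiate the log, and the integral simplifies in one pass.


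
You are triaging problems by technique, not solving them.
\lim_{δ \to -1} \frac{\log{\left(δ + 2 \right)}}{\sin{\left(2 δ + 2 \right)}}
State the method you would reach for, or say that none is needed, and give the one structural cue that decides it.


Verdict: l'Hôpital's rule (0/0) — numerator and denominator both vanish at -1 — a genuine 0/0 form, which is exactly when l'Hôpital applies. Expanding numerator and denominator to first order gives the same value — the rule automates exactly that.


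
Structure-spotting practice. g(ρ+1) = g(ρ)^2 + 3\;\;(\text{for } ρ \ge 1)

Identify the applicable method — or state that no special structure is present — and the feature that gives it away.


Technique: no special technique — the recurrence is nonlinear in the sequence terms; no linear-recurrence method fits it as written — one iterates or studies it directly.


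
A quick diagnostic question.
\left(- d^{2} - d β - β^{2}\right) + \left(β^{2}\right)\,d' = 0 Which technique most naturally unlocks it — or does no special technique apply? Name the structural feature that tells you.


Best approach: the homogeneous substitution — the slope's numerator and denominator share total degree; set v = d/β and the equation drops to separable form.


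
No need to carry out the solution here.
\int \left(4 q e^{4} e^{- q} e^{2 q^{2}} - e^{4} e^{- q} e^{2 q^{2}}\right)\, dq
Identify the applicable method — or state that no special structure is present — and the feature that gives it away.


Technique: u-substitution — collected, the integrand has one factor that is, up to a constant, the derivative of an inner expression the rest depends on — substitute for that inner expression.


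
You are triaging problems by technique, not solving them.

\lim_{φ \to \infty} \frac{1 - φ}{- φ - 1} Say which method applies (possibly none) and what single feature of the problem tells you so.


Best approach: dominant-term comparison — at large φ only the top-degree terms survive; compare the leading terms and the limit falls out. l'Hôpital's at-infinity variant applies to the expression viewed as a single quotient; the leading-term comparison is the direct route.


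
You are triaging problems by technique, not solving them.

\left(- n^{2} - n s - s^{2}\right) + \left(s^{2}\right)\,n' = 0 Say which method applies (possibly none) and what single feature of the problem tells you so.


Verdict: the homogeneous substitution — the slope is degree-zero homogeneous: the ratio substitution v = n/s collapses it.


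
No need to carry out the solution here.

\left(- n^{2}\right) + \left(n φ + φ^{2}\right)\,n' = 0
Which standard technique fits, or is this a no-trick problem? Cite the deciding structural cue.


Best approach: the homogeneous substitution — the slope's numerator and denominator have matching total degree, so it depends only on n/φ and the ratio substitution collapses it. A Bernoulli-style rewrite — possibly after exchanging which variable is treated as dependent — would work as well; the homogeneous substitution is the more immediate reading here.


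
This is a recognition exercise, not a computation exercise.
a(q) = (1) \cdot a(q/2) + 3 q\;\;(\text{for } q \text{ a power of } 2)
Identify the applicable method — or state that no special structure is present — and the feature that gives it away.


Best approach: the master substitution — treat m = log base 2 of q as the new clock: one recursion step advances m by one while q scales by 2.


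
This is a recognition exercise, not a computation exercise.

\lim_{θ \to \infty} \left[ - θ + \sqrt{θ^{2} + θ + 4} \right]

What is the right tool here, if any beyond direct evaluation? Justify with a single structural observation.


Best approach: conjugate multiplication — neither \sqrt{θ^{2} + θ + 4} nor θ converges alone, so rewrite their difference as a conjugate-rationalized quotient first.


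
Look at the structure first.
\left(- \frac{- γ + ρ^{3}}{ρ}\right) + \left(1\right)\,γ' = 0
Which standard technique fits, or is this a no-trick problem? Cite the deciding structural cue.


Best approach: a linear integrating factor — the unknown enters only to the first power against a nonzero forcing term — the integrating-factor template applies directly.


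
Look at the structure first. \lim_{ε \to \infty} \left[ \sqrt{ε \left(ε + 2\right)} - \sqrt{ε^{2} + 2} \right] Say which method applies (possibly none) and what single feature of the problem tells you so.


Verdict: conjugate multiplication — an infinity-minus-infinity difference with a surviving radical — multiply by the conjugate to cancel the divergence.


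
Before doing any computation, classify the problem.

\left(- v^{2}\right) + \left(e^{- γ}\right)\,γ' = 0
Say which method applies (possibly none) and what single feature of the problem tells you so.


Diagnosis: separation of variables — solved for the derivative, the right side splits multiplicatively into a function of each variable alone — divide and integrate each side. The cross-partial test also passes here (vacuously, each side single-variable); the potential-function route would work, separation is simply more immediate.


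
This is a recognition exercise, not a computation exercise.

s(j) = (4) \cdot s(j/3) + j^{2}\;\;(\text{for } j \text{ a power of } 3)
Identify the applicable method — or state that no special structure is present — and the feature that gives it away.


Diagnosis: the master substitution — the argument contracts 3-fold per step: reindex j exponentially and solve the linear recurrence in the new index.


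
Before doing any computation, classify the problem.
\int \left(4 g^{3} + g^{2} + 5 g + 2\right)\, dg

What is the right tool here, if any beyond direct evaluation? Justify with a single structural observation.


Diagnosis: no special technique — the integrand is a sum of constant multiples of powers of g — integrate term by term.


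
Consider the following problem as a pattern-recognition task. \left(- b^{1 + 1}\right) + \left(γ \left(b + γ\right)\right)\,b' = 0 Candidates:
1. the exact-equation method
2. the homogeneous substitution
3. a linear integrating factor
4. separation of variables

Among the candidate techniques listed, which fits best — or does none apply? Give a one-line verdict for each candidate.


Verdict: the homogeneous substitution — the slope is degree-zero homogeneous: the ratio substitution v = b/γ collapses it. Rewriting — with the variables' roles exchanged where the shape demands it — would expose a Bernoulli structure too; the homogeneous substitution simply reads the degrees directly.
- the exact-equation method: the cross partial derivatives disagree, so no single potential exists.
- the homogeneous substitution — applies; the problem has the shape this method handles.
- a linear integrating factor — a nonlinear term in the unknown puts this outside the integrating-factor template.
- separation of variables: no division isolates the independent variable from the unknown.


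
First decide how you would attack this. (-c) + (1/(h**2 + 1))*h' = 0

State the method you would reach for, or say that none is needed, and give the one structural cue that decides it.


Method: separation of variables — all dependence on the two variables factors apart, the defining separable shape. One could also solve this as an exact equation; with each coefficient in its own variable, separating is the same work with fewer steps.


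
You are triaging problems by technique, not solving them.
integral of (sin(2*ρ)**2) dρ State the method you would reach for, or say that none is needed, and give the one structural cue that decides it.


Method: a trigonometric identity — sin(2*ρ)**2 is an even power — the power-reduction identity rewrites it into first-degree cosines.


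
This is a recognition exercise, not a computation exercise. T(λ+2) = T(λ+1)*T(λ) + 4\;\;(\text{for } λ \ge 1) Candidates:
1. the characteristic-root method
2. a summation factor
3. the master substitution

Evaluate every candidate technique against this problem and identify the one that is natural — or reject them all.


Technique: no special technique — the unknown sequence enters the update nonlinearly, so no linear method fits the recurrence as written — direct iteration remains.
- the characteristic-root method: nonlinearity rules out exponential-mode superposition from the start.
- a summation factor: no summation factor applies — the rule is not linear in the sequence values.
- the master substitution — with no divided-index recursive call, reindexing by powers of a base buys nothing.


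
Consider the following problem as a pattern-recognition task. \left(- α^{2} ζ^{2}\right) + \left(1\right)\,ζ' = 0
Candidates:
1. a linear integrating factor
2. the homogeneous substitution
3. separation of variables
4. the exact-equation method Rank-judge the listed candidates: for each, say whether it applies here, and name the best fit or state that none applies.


Technique: separation of variables — the slope splits multiplicatively: α^{2} carrying all α-dependence times ζ^{2} carrying all ζ-dependence — separate and integrate.
- a linear integrating factor — a nonlinear term in the unknown puts this outside the integrating-factor template.
- the homogeneous substitution — the slope changes under joint rescaling, failing the degree-zero test.
- separation of variables — yes, a natural case for it.
- the exact-equation method — the cross partial derivatives disagree, so no single potential exists.


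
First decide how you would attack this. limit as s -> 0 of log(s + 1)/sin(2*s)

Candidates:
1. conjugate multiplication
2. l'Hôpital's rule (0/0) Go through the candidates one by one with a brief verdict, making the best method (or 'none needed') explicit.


Best approach: l'Hôpital's rule (0/0) — numerator and denominator both vanish at 0 — a genuine 0/0 form, which is exactly when l'Hôpital applies. Expanding numerator and denominator to first order gives the same value — the rule automates exactly that.
- conjugate multiplication — no divergent radical difference is present for a conjugate pair to cancel.
- l'Hôpital's rule (0/0) — yes — fits the structure here.


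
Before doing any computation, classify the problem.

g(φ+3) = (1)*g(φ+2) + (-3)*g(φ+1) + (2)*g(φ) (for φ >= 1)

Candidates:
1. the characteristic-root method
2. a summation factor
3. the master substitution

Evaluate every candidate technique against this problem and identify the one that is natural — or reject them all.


Verdict: the characteristic-root method — this is the constant-coefficient homogeneous case — the whole solution in φ reduces to a polynomial's roots.
- the characteristic-root method — applies; the problem has the shape this method handles.
- a summation factor — a summation factor telescopes one-step recursions; this one carries higher-order memory.
- the master substitution: the recursion shifts the index rather than dividing it.


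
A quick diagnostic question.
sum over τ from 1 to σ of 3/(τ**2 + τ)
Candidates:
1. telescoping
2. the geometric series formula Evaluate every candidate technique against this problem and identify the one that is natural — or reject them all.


Verdict: telescoping — the summand 3/(τ**2 + τ) decomposes into fractions whose poles differ by an integer shift — the series collapses.
- telescoping — applies; the problem has the shape this method handles.
- the geometric series formula — the term-to-term ratio drifts with the index — the one thing the geometric formula cannot absorb.


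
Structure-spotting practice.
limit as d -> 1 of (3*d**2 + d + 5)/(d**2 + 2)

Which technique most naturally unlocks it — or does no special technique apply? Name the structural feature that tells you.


Technique: no special technique — the expression is continuous at the evaluation point — substitute directly; no indeterminate form appears.


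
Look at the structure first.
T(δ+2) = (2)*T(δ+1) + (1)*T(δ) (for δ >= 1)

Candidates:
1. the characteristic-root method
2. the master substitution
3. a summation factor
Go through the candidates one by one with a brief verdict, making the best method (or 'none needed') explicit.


Technique: the characteristic-root method — the recurrence is linear and homogeneous with constant coefficients, so the ansatz r^δ turns it into a polynomial equation for r.
- the characteristic-root method: applicable, and directly so.
- the master substitution — there is no divide-the-index recursive argument.
- a summation factor: a summation factor telescopes one-step recursions; this one carries higher-order memory.


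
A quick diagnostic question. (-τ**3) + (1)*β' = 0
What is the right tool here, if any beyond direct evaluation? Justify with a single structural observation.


Verdict: no special technique — the slope is a pure function of τ; integrate both sides and be done.


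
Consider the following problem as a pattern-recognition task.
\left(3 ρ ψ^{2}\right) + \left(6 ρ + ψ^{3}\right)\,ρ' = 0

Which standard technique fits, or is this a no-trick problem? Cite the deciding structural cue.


Best approach: the exact-equation method — equality of cross partials is the green light — assemble the potential function term by term.


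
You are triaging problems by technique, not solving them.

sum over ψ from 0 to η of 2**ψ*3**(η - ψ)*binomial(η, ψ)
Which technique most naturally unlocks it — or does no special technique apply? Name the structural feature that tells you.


Method: the binomial theorem — binomial(η, ψ) weighting matched powers of 2 and 3 is the expanded form of (2 + 3)^η — fold it back up.


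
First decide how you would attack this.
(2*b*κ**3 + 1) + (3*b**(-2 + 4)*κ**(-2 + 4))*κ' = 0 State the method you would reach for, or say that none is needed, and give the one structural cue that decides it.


Best approach: the exact-equation method — because the two cross partials coincide, the form is conservative as written — recover its potential in (b, κ).


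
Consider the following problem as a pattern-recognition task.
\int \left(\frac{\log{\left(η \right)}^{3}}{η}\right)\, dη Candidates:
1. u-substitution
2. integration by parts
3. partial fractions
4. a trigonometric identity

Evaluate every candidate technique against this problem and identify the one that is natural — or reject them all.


Best approach: u-substitution — structure check: outer function, inner expression \log{\left(η \right)}, inner derivative as a factor — the classic u = \log{\left(η \right)} pattern.
- u-substitution — applicable, and directly so.
- integration by parts: no split into a nonconstant polynomial times one of the standard kernels — exp, sine, or cosine of a linear argument, or a logarithm — applies here.
- partial fractions — the expression is not a ratio of polynomials that decomposes further.
- a trigonometric identity: there is no trigonometric structure at all — the integrand carries no sine or cosine to rewrite.


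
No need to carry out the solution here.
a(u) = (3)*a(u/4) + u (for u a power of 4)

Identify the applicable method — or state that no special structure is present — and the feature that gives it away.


Method: the master substitution — recursion at u/4 is multiplicative in the index; logarithmic reindexing via u = 4^m linearizes it.


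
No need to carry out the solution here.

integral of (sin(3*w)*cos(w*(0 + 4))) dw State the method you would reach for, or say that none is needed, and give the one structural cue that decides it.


Diagnosis: a trigonometric identity — apply product-to-sum to sin(3*w)*cos(w*(0 + 4)): two clean single-angle terms replace one awkward product.


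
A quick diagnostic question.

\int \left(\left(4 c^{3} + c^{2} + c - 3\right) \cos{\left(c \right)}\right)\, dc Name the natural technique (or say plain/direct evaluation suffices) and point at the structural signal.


Diagnosis: integration by parts — a polynomial 4 c^{3} + c^{2} + c - 3 against the kernel \cos{\left(c \right)} is the signature bounded-ladder case for integration by parts.


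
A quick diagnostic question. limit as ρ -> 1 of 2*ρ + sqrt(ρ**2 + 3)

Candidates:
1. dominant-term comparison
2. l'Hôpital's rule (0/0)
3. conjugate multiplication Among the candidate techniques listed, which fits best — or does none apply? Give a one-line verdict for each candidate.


Best approach: no special technique — no zero denominators, no indeterminate clash at 1 — substitute and read off the value.
- dominant-term comparison: no ranking of term growth rates resolves the limit here.
- l'Hôpital's rule (0/0): evaluation at the point is determinate, so the rule has nothing to repair.
- conjugate multiplication — multiplying by a conjugate would not remove any indeterminacy here.


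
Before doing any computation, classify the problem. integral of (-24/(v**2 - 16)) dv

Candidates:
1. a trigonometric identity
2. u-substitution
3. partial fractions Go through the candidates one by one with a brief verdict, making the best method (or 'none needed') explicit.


Diagnosis: partial fractions — the integrand is a proper rational function and its denominator v**2 - 16 factors into distinct pieces, so it splits into simple fractions.
- a trigonometric identity — no sine or cosine appears, so there is nothing for a trigonometric identity to act on.
- u-substitution: no subexpression of the integrand serves as a whole-integral substitution inner — individual terms may offer their own, but none carries its derivative as a factor of the full integrand; a working change of variable would have to be constructed from outside the expression.
- partial fractions: yes, a natural case for it.


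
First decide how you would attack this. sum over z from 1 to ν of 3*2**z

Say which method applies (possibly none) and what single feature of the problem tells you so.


Verdict: the geometric series formula — consecutive terms stand in a fixed index-free ratio — the geometric sum formula closes it.


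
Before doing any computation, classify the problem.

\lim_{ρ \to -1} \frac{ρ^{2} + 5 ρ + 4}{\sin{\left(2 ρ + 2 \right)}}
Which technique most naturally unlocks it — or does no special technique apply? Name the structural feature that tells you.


Best approach: l'Hôpital's rule (0/0) — plug in -1: top and bottom both hit zero, so differentiate each and retry. The standard small-argument limits would also carry it; the rule is the systematic route.


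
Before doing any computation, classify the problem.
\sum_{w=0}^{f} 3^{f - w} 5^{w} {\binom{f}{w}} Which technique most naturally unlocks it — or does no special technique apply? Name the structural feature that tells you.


Method: the binomial theorem — the summand is term w of a binomial expansion in 5 and 3; the whole sum is a single power.


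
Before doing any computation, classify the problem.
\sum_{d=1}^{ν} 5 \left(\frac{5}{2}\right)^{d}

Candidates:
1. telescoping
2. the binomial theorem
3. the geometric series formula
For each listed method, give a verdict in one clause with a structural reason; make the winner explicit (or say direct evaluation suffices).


Diagnosis: the geometric series formula — term-over-term division gives \frac{5}{2} every time — index-free ratio, geometric sum formula applies.
- telescoping — neither a shifted-difference shape nor integer-spaced poles are present.
- the binomial theorem: there is no pair of bases whose matched powers would reassemble into a single binomial power.
- the geometric series formula — yes — fits the structure here.


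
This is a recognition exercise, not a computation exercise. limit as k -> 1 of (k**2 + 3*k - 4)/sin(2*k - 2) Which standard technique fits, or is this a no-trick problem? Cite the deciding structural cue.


Verdict: l'Hôpital's rule (0/0) — plug in 1: top and bottom both hit zero, so differentiate each and retry. A local series expansion at the point resolves it as well; the rule is the packaged version of that step.


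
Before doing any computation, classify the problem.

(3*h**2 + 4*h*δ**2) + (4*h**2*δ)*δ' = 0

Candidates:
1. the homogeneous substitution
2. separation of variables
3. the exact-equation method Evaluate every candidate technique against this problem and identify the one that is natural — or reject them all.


Method: the exact-equation method — 3*h**2 + 4*h*δ**2 and 4*h**2*δ pass the exactness check on the nose, so no integrating factor in h or δ is needed at all.
- the homogeneous substitution: the slope does not depend on the ratio of the variables alone.
- separation of variables — the two dependences do not factor apart.
- the exact-equation method: applies; the problem has the shape this method handles.


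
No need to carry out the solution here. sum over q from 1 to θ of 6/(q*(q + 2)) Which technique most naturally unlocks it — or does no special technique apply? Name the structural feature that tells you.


Verdict: telescoping — integer-spaced poles in 6/(q*(q + 2)) are the telescoping signature in disguise.


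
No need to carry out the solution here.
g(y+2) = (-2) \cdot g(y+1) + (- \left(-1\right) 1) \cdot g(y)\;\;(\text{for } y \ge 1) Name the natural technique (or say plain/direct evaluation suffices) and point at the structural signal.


Verdict: the characteristic-root method — linear, homogeneous, constant coefficients: solutions of the form r^y exist — find the roots of the characteristic polynomial.


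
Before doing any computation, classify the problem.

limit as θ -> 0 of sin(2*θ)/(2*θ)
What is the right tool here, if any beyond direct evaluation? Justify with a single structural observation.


Diagnosis: l'Hôpital's rule (0/0) — plug in 0: top and bottom both hit zero, so differentiate each and retry. A local series expansion at the point resolves it as well; the rule is the packaged version of that step.


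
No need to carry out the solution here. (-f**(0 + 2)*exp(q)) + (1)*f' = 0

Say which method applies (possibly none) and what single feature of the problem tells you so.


Technique: separation of variables — a product of single-variable factors, exp(q) and f**(0 + 2) — the textbook separable form.


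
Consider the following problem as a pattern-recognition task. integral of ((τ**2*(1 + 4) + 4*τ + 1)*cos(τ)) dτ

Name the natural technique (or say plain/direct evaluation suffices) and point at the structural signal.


Technique: integration by parts — a polynomial factor (τ**2*(1 + 4) + 4*τ + 1) multiplies cos(τ); differentiating (τ**2*(1 + 4) + 4*τ + 1) lowers its degree while cos(τ) integrates cleanly, so parts wins.


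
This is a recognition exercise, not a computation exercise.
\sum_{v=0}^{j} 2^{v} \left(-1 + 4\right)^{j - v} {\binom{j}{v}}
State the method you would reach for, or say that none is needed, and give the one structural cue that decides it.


Best approach: the binomial theorem — the summand is term v of a binomial expansion in 2 and (-1 + 4); the whole sum is a single power.


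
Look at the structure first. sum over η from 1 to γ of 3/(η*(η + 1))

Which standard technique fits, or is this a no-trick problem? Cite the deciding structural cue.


Technique: telescoping — poles of 3/(η*(η + 1)) differ by an integer, the telltale of a telescoping partial-fraction sum.


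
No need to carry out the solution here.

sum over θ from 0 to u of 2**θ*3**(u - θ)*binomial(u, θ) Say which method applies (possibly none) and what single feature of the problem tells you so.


Best approach: the binomial theorem — terms weighting binomial(u, θ) against matched powers of 2 and 3 reassemble into (2 + 3)^u by the binomial theorem.


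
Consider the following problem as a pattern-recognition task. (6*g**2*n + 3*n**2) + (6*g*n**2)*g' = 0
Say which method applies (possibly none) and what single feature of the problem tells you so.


Method: the exact-equation method — equality of cross partials is the green light — assemble the potential function term by term.


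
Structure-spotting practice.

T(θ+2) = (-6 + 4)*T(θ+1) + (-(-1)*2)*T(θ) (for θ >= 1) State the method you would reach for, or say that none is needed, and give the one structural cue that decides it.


Verdict: the characteristic-root method — linear, homogeneous, constant coefficients: solutions of the form r^θ exist — find the roots of the characteristic polynomial.


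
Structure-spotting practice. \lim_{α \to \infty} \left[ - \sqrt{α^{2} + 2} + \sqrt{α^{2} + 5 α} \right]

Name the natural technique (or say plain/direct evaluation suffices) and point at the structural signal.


Technique: conjugate multiplication — both pieces blow up but their difference is finite; the conjugate trick rationalizes \sqrt{α^{2} + 5 α} - \sqrt{α^{2} + 2}.


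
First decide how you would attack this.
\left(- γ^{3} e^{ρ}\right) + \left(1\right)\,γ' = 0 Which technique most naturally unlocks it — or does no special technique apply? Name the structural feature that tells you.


Diagnosis: separation of variables — one side of the product carries the independent variable, the other the unknown — the textbook separation shape.


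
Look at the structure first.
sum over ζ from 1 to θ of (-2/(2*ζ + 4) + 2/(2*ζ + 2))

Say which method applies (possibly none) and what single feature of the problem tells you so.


Method: telescoping — the summand is 2/(2*ζ + 2) minus the same expression shifted by one, so consecutive terms cancel in pairs.


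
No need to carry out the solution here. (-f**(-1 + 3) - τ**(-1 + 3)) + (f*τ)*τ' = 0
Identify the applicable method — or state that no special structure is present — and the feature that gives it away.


Diagnosis: the homogeneous substitution — the slope is degree-zero homogeneous: the ratio substitution v = τ/f collapses it. This doubles as a Bernoulli equation in the unknown as written; the homogeneous route needs no setup at all.


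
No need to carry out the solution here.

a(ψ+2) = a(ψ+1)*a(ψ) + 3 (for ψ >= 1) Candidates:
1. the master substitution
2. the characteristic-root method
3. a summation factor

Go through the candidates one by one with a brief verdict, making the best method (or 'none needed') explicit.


Diagnosis: no special technique — the recurrence is nonlinear in the sequence values; study it directly, no linear machinery applies.
- the master substitution: with no divided-index recursive call, reindexing by powers of a base buys nothing.
- the characteristic-root method: the recursion is nonlinear in the sequence values, so no linear-modes ansatz applies.
- a summation factor: no summation factor applies — the rule is not linear in the sequence values.


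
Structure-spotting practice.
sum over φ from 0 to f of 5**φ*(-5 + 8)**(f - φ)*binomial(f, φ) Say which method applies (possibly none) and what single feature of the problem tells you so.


Best approach: the binomial theorem — binomial coefficients against complementary powers of 5 and (-5 + 8): recognize the binomial expansion and resum.


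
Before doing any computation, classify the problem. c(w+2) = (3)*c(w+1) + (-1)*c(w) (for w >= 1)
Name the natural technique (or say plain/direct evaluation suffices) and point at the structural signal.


Technique: the characteristic-root method — the recurrence is linear and homogeneous with constant coefficients, so the ansatz r^w turns it into a polynomial equation for r.


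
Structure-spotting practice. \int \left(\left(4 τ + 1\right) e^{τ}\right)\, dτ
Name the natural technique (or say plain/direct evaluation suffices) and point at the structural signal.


Method: integration by parts — differentiate 4 τ + 1, integrate e^{τ}: each pass lowers the polynomial degree, so parts terminates.


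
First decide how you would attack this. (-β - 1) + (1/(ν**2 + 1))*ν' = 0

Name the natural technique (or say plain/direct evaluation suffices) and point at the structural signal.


Technique: separation of variables — one side of the product carries the independent variable, the other the unknown — the textbook separation shape. The cross-partial test also passes here (vacuously, each side single-variable); the potential-function route would work, separation is simply more immediate.


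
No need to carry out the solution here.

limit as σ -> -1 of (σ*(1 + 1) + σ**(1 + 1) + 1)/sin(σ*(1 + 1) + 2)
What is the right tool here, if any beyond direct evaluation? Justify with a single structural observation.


Verdict: l'Hôpital's rule (0/0) — substituting -1 gives 0 over 0; differentiate top and bottom once and re-evaluate. Known elementary limits would finish this too — the rule just bypasses the case analysis.


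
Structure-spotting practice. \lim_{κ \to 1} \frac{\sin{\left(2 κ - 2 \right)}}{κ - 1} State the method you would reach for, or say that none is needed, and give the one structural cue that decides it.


Technique: l'Hôpital's rule (0/0) — the 0/0 form at 1 is the signature situation for l'Hôpital's rule. A first-order expansion at the point is an equally standard path; the rule packages it.


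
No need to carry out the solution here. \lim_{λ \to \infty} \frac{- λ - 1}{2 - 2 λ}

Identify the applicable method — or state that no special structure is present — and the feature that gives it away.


Verdict: dominant-term comparison — divide by the highest power of λ present: lower-order terms vanish and the dominant ratio remains. Viewed as a single quotient this is an ∞/∞ form — an at-infinity application of l'Hôpital's rule would also resolve it; comparing leading growth reads the answer without differentiating.


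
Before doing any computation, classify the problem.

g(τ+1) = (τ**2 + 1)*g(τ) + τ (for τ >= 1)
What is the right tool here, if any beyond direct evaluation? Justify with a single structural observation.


Verdict: a summation factor — one step of memory with a weight τ**2 + 1 that changes as the index grows — the summation-factor construction is built for this.


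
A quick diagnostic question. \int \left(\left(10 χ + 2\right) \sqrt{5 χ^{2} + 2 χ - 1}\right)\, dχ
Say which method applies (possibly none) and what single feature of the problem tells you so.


Best approach: u-substitution — viewed as a product, the integrand is a composition evaluated at 5 χ^{2} + 2 χ - 1 times (a constant multiple of) that inner expression's derivative, so u = 5 χ^{2} + 2 χ - 1 makes it elementary.


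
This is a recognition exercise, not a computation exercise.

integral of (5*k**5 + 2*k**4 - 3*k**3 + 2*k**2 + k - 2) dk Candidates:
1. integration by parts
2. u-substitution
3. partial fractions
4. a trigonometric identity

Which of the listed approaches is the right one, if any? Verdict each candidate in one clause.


Technique: no special technique — nothing composite, nothing rational, nothing trigonometric — each constant-multiple power of k integrates by the power rule alone.
- integration by parts: splitting off a factor buys nothing — the integrand integrates directly without parts.
- u-substitution — any workable substitution here is cosmetic — the integrand is already in directly integrable form.
- partial fractions: the expression is not a ratio of polynomials that decomposes further.
- a trigonometric identity — with no trigonometric functions present, identity rewriting has no target.
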